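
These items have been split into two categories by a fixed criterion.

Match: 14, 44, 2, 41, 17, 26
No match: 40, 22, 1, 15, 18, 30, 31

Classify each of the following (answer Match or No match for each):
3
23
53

No match, Match, Match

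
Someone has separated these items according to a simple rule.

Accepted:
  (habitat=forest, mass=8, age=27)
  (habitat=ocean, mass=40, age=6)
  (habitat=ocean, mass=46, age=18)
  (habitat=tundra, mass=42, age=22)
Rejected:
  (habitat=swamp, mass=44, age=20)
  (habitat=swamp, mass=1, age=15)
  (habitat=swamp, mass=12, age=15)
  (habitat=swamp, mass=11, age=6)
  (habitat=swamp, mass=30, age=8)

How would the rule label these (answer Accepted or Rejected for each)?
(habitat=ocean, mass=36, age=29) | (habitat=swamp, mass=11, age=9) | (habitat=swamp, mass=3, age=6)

Checking candidate rules against both groups, what survives is: habitat is not swamp.
(habitat=ocean, mass=36, age=29) — habitat is ocean, hence Accepted.
(habitat=swamp, mass=11, age=9) — habitat is swamp, hence Rejected.
(habitat=swamp, mass=3, age=6) — habitat is swamp, hence Rejected.

Accepted, Rejected, Rejected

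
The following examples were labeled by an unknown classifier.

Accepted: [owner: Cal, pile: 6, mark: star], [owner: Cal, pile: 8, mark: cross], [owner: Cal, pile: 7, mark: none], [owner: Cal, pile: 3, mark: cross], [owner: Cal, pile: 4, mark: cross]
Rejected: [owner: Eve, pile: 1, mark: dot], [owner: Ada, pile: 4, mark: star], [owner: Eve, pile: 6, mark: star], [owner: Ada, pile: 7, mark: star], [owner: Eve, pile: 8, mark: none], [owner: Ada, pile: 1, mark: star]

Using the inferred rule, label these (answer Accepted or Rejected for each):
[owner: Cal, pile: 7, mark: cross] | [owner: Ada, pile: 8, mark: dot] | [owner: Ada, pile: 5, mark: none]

Accepted, Rejected, Rejected

One predicate separates the groups cleanly: owner is Cal.
[owner: Cal, pile: 7, mark: cross]: owner is Cal, passes → Accepted. [owner: Ada, pile: 8, mark: dot]: owner is Ada, does not fit → Rejected. [owner: Ada, pile: 5, mark: none]: owner is Ada, does not fit → Rejected.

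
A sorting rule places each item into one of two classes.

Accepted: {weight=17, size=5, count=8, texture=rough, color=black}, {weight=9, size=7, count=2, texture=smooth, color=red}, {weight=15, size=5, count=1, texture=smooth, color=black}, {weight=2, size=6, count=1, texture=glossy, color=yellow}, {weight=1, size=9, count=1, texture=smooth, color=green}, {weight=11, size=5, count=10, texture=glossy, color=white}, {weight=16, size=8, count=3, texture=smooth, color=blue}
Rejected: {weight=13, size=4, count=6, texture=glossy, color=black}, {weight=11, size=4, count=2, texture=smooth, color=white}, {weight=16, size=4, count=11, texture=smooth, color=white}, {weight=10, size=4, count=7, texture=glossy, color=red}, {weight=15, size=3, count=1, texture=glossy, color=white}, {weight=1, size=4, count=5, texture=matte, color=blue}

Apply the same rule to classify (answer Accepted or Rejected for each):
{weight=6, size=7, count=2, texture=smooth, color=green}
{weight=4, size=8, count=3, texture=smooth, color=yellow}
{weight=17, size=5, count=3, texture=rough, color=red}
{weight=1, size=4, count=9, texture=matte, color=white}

Accepted, Accepted, Accepted, Rejected

The classifier is using: size ≥ 5.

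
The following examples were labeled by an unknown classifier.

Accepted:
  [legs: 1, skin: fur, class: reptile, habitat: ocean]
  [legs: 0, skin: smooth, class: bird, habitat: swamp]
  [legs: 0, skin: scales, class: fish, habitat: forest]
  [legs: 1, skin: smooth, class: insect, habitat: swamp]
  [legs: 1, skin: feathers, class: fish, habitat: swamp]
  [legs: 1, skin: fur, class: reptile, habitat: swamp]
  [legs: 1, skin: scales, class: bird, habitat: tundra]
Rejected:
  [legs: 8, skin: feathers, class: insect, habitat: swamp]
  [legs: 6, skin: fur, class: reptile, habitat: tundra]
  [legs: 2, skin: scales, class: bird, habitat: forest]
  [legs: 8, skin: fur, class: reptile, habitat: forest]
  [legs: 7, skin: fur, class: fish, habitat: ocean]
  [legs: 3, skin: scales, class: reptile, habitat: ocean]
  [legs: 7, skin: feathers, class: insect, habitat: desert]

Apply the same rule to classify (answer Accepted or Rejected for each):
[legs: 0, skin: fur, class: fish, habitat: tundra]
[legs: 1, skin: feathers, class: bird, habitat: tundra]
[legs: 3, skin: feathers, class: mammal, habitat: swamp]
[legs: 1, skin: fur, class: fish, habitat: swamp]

Accepted, Accepted, Rejected, Accepted

All 'Accepted' examples share one property — legs ≤ 1 — and every 'Rejected' example lacks it.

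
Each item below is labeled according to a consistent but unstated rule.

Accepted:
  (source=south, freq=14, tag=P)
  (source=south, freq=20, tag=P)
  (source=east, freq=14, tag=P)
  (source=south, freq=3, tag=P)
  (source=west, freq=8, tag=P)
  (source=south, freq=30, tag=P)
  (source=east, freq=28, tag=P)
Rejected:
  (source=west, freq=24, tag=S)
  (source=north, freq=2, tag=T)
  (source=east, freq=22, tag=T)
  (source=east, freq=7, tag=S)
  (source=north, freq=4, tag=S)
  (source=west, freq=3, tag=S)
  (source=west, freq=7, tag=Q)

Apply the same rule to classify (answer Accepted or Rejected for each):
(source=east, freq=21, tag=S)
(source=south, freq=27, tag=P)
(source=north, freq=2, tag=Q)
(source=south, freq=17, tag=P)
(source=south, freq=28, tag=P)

The distinguishing property — tag is P — holds for all the 'Accepted' cases and none of the 'Rejected' cases.
(source=east, freq=21, tag=S) → tag is S → Rejected. (source=south, freq=27, tag=P) → tag is P → Accepted. (source=north, freq=2, tag=Q) → tag is Q → Rejected. (source=south, freq=17, tag=P) → tag is P → Accepted. (source=south, freq=28, tag=P) → tag is P → Accepted.

Rejected, Accepted, Rejected, Accepted, Accepted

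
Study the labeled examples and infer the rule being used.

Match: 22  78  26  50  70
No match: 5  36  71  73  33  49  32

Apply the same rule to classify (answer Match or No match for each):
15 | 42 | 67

The pattern is that an item is 'Match' exactly when: ≡ 2 (mod 4).
15 → 15 mod 4 = 3 → No match. 42 → 42 mod 4 = 2 → Match. 67 → 67 mod 4 = 3 → No match.

No match, Match, No match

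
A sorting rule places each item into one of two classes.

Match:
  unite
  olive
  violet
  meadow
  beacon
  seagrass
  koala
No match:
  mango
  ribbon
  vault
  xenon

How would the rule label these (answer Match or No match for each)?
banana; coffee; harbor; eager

Match, Match, No match, Match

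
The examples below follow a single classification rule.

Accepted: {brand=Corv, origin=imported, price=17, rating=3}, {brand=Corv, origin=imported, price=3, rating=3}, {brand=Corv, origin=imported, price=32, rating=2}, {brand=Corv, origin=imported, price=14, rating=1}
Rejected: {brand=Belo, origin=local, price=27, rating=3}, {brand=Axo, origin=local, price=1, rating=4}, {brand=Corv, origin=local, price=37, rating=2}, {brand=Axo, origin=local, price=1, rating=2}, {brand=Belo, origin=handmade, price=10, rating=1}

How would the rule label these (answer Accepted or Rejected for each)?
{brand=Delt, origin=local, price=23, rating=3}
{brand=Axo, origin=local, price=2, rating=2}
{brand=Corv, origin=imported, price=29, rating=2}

Rule: origin is imported. This holds for each 'Accepted' example and fails for each 'Rejected' one.
{brand=Delt, origin=local, price=23, rating=3}: Rejected (origin is local). {brand=Axo, origin=local, price=2, rating=2}: Rejected (origin is local). {brand=Corv, origin=imported, price=29, rating=2}: Accepted (origin is imported).

Rejected, Rejected, Accepted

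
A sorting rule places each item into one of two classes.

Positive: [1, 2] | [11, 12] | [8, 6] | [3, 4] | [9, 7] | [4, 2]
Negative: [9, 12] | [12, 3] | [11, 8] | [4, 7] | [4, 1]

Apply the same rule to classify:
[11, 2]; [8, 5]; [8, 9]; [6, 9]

Negative, Negative, Positive, Negative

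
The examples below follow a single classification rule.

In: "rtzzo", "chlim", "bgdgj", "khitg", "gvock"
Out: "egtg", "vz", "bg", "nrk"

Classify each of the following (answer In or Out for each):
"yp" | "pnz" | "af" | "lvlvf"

Out, Out, Out, In

The pattern is that an item is 'In' exactly when: length 5.
"yp" — length 2, hence Out.
"pnz" — length 3, hence Out.
"af" — length 2, hence Out.
"lvlvf" — length 5, hence In.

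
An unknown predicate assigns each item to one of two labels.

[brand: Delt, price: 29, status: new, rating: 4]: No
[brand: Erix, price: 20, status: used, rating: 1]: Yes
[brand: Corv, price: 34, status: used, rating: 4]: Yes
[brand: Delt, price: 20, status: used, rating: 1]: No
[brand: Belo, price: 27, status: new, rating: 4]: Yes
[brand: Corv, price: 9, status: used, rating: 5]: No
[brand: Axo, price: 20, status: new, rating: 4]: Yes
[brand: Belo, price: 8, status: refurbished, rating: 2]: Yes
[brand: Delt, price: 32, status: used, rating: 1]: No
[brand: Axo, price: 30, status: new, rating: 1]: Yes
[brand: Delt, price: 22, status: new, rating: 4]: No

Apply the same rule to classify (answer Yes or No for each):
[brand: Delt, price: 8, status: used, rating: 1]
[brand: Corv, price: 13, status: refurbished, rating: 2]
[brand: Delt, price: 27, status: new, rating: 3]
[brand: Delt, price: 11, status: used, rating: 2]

No, Yes, No, No

All 'Yes' examples share one property — brand is not Delt AND rating ≤ 4 — and every 'No' example lacks it.
No: [brand: Delt, price: 8, status: used, rating: 1], since brand is Delt, rating = 1.
Yes: [brand: Corv, price: 13, status: refurbished, rating: 2], since brand is Corv, rating = 2.
No: [brand: Delt, price: 27, status: new, rating: 3], since brand is Delt, rating = 3.
No: [brand: Delt, price: 11, status: used, rating: 2], since brand is Delt, rating = 2.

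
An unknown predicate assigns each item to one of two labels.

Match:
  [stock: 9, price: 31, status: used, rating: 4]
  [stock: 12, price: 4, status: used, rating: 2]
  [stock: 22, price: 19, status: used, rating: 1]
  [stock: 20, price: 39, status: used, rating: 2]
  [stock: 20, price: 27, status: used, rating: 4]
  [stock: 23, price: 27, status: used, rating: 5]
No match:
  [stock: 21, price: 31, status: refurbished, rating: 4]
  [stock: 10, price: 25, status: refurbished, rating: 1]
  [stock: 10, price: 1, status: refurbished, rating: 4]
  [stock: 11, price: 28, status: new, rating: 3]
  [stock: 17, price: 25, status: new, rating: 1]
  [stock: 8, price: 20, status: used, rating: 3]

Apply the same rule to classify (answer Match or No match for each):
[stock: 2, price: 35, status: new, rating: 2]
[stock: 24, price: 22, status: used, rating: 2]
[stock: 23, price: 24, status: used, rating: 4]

No match, Match, Match

All 'Match' examples share one property — status is used AND stock ≥ 9 — and every 'No match' example lacks it.
[stock: 2, price: 35, status: new, rating: 2]: No match (status is new, stock = 2). [stock: 24, price: 22, status: used, rating: 2]: Match (status is used, stock = 24). [stock: 23, price: 24, status: used, rating: 4]: Match (status is used, stock = 23).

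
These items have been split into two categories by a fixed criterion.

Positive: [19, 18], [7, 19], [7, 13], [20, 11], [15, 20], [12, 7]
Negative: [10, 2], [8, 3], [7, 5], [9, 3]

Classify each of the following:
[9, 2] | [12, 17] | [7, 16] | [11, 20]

Negative, Positive, Positive, Positive

The common property of the 'Positive' items is: sum ≥ 19. No 'Negative' item has it.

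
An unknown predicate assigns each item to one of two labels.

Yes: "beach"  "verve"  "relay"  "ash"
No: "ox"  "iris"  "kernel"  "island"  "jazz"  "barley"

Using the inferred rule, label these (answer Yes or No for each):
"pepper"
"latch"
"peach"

No, Yes, Yes

A rule that fits every label: odd length — true of each 'Yes' example, false of each 'No' one.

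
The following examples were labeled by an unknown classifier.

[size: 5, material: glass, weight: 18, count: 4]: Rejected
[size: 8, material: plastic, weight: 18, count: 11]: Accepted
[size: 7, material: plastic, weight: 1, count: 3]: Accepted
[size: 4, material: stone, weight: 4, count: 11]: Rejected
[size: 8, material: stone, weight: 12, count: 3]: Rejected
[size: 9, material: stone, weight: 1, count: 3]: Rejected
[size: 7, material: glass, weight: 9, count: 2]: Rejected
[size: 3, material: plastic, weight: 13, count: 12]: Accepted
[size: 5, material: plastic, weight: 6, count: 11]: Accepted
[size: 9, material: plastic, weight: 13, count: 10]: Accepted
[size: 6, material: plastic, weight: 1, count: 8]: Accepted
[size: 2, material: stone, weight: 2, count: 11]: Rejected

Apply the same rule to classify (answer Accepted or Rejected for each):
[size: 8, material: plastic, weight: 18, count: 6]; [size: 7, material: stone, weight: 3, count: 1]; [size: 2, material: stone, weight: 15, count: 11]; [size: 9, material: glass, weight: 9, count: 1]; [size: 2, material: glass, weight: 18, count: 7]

Checking candidate rules against both groups, what survives is: material is plastic.
[size: 8, material: plastic, weight: 18, count: 6] — material is plastic, hence Accepted.
[size: 7, material: stone, weight: 3, count: 1] — material is stone, hence Rejected.
[size: 2, material: stone, weight: 15, count: 11] — material is stone, hence Rejected.
[size: 9, material: glass, weight: 9, count: 1] — material is glass, hence Rejected.
[size: 2, material: glass, weight: 18, count: 7] — material is glass, hence Rejected.

Accepted, Rejected, Rejected, Rejected, Rejected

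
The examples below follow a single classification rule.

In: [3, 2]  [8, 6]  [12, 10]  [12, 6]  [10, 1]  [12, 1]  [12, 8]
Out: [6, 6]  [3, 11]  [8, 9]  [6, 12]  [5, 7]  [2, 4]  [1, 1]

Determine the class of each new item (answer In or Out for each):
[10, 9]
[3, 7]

In, Out

All 'In' examples share one property — first > second — and every 'Out' example lacks it.
[10, 9]: 10 > 9 — checks out, so In. [3, 7]: 3 < 7 — doesn't match, so Out.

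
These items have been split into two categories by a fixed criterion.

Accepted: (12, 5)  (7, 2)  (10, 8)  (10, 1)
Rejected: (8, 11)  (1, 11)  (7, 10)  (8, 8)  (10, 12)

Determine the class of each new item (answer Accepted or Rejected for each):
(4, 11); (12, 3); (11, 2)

Rule: first > second. This holds for each 'Accepted' example and fails for each 'Rejected' one.
(4, 11): Rejected (4 < 11).
(12, 3): Accepted (12 > 3).
(11, 2): Accepted (11 > 2).

Rejected, Accepted, Accepted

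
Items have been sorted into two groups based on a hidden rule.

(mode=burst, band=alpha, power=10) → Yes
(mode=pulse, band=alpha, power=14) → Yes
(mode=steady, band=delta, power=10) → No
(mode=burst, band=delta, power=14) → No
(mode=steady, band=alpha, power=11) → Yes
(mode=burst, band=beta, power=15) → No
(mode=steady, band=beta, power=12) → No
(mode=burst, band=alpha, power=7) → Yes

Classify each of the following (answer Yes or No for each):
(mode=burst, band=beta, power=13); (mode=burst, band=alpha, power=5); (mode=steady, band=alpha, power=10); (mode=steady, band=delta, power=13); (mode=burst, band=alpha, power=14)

The distinguishing property — band is alpha — holds for all the 'Yes' cases and none of the 'No' cases.
(mode=burst, band=beta, power=13) — band is beta, hence No.
(mode=burst, band=alpha, power=5) — band is alpha, hence Yes.
(mode=steady, band=alpha, power=10) — band is alpha, hence Yes.
(mode=steady, band=delta, power=13) — band is delta, hence No.
(mode=burst, band=alpha, power=14) — band is alpha, hence Yes.

No, Yes, Yes, No, Yes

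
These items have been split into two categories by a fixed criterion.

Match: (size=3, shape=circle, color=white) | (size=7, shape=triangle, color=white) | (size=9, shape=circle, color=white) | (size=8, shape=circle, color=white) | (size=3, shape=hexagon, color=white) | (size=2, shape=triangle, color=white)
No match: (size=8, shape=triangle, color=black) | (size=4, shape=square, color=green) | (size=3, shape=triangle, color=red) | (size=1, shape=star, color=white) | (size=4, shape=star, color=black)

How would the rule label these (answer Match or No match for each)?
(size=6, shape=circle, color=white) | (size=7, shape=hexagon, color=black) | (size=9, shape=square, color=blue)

The classifier is using: color is white AND size ≥ 2.

Match, No match, No match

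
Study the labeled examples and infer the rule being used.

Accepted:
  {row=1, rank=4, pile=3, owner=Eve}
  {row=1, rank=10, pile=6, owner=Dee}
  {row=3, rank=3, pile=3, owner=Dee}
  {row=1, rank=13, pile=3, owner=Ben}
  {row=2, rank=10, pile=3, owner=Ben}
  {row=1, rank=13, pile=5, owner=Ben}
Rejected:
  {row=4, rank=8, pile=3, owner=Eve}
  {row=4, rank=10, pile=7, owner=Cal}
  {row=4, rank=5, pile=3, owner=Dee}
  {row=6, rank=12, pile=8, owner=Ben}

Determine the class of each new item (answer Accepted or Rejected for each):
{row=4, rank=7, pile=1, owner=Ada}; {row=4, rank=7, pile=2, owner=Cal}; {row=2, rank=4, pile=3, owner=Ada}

Rejected, Rejected, Accepted

The simplest hypothesis consistent with all the labels is: row ≤ 3.
Rejected: {row=4, rank=7, pile=1, owner=Ada}, since row = 4. Rejected: {row=4, rank=7, pile=2, owner=Cal}, since row = 4. Accepted: {row=2, rank=4, pile=3, owner=Ada}, since row = 2.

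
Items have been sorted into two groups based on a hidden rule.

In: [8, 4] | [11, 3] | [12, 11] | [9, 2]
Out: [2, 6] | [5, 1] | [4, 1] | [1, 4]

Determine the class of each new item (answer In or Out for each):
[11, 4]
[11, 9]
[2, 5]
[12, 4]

In, In, Out, In

The pattern is that an item is 'In' exactly when: sum ≥ 11.
[11, 4] → 11+4 = 15 → In. [11, 9] → 11+9 = 20 → In. [2, 5] → 2+5 = 7 → Out. [12, 4] → 12+4 = 16 → In.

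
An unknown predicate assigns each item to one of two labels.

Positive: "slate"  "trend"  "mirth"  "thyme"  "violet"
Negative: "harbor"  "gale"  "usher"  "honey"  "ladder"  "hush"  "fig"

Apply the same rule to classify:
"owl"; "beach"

Negative, Negative

Looking at the examples, the only property every 'Positive' case has and every 'Negative' case lacks is: contains 't'.
Negative: "owl", since no 't'. Negative: "beach", since no 't'.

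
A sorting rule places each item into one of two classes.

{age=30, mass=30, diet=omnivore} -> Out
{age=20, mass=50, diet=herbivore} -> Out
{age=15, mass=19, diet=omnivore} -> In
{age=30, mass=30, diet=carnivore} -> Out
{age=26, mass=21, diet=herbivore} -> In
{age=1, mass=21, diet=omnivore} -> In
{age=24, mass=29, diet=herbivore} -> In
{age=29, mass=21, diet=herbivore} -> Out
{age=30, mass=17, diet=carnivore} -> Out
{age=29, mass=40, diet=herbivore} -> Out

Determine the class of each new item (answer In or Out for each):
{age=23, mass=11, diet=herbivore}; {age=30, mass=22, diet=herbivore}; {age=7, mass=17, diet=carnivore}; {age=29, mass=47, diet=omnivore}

The pattern is that an item is 'In' exactly when: mass ≤ 29 AND age ≤ 26.

In, Out, In, Out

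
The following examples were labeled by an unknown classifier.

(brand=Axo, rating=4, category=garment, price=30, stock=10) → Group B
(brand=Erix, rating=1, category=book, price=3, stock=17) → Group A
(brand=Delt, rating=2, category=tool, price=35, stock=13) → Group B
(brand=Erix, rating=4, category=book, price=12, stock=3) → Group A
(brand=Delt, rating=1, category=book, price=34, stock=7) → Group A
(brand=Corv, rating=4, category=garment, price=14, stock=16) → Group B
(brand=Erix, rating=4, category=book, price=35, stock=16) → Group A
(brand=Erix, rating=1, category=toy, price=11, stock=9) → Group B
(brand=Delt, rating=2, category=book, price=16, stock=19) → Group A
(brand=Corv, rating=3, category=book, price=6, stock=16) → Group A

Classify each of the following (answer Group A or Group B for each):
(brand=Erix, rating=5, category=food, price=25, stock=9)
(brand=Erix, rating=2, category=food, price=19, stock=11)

Group B, Group B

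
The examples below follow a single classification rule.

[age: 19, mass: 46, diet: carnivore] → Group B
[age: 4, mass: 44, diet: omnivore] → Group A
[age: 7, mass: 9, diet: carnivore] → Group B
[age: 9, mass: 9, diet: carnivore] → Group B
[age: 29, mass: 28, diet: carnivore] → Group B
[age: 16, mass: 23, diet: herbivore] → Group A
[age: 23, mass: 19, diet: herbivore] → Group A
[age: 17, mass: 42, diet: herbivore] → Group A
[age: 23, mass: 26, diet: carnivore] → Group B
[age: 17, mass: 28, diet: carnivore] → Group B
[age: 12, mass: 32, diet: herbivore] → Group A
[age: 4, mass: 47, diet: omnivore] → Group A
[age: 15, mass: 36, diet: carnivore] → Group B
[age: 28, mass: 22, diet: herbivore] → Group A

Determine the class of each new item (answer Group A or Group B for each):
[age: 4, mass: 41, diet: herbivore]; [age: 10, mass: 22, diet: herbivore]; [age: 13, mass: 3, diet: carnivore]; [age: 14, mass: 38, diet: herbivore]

'Group A' ⟺ diet is not carnivore.
[age: 4, mass: 41, diet: herbivore]: Group A (diet is herbivore).
[age: 10, mass: 22, diet: herbivore]: Group A (diet is herbivore).
[age: 13, mass: 3, diet: carnivore]: Group B (diet is carnivore).
[age: 14, mass: 38, diet: herbivore]: Group A (diet is herbivore).

Group A, Group A, Group B, Group A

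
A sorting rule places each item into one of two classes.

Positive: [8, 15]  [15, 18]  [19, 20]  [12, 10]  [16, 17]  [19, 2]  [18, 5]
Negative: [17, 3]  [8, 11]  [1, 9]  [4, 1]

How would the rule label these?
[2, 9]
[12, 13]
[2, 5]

Negative, Positive, Negative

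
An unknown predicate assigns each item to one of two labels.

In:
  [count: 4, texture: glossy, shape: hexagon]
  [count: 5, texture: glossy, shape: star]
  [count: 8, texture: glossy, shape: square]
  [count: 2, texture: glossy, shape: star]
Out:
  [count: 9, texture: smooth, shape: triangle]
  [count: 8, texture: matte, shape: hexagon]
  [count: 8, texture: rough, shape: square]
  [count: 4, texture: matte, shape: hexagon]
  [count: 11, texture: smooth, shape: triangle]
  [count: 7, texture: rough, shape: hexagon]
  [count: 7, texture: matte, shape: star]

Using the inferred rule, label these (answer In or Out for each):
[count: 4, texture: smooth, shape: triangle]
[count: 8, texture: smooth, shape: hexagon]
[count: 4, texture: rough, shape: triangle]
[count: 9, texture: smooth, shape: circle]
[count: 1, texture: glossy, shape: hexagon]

Rule: texture is glossy. This holds for each 'In' example and fails for each 'Out' one.

Out, Out, Out, Out, In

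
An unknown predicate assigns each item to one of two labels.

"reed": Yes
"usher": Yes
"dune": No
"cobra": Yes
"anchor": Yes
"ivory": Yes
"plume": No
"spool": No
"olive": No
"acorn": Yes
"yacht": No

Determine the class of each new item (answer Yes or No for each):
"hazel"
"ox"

No, No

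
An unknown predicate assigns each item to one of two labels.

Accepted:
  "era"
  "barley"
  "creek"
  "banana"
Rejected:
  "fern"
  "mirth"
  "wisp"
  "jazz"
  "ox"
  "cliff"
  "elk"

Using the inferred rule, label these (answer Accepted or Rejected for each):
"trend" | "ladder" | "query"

All 'Accepted' examples share one property — has ≥ 2 vowels — and every 'Rejected' example lacks it.
"trend": 1 vowel, doesn't qualify → Rejected. "ladder": 2 vowels, passes → Accepted. "query": 2 vowels, passes → Accepted.

Rejected, Accepted, Accepted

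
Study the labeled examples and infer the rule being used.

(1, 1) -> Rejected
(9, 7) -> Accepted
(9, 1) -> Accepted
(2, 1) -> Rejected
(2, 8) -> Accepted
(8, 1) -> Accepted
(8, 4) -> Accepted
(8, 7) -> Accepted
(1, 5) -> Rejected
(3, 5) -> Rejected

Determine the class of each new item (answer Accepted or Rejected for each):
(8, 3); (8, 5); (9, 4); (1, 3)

Accepted, Accepted, Accepted, Rejected

A rule that fits every label: sum ≥ 9 — true of each 'Accepted' example, false of each 'Rejected' one.
(8, 3): 8+3 = 11, checks out → Accepted. (8, 5): 8+5 = 13, checks out → Accepted. (9, 4): 9+4 = 13, checks out → Accepted. (1, 3): 1+3 = 4, doesn't qualify → Rejected.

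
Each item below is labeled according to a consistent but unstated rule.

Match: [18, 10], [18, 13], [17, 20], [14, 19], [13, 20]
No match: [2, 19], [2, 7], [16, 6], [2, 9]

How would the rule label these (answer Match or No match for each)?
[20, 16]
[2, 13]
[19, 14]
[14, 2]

Match, No match, Match, No match

One predicate separates the groups cleanly: sum ≥ 28.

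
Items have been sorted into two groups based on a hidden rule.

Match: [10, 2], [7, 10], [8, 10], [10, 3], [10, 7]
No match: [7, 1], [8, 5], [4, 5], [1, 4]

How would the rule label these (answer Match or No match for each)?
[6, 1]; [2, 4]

No match, No match

The common property of the 'Match' items is: max ≥ 10. No 'No match' item has it.
[6, 1] → max 6 → No match. [2, 4] → max 4 → No match.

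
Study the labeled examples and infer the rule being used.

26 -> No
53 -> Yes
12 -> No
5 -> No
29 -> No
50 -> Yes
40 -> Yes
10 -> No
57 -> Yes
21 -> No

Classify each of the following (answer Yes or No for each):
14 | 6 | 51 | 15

The simplest hypothesis consistent with all the labels is: at least 40.
14: No (14 < 40).
6: No (6 < 40).
51: Yes (51 ≥ 40).
15: No (15 < 40).

No, No, Yes, No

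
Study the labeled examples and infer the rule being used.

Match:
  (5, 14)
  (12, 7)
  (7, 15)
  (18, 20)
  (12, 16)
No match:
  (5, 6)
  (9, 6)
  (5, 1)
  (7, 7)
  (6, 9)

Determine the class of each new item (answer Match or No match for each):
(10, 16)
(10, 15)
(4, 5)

Match, Match, No match

The distinguishing property — sum ≥ 19 — holds for all the 'Match' cases and none of the 'No match' cases.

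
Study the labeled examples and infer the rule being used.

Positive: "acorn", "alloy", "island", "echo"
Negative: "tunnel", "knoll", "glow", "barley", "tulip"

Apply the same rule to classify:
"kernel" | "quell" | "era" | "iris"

Looking at the examples, the only property every 'Positive' case has and every 'Negative' case lacks is: starts with a vowel.
"kernel" — starts with 'k', hence Negative.
"quell" — starts with 'q', hence Negative.
"era" — starts with 'e', hence Positive.
"iris" — starts with 'i', hence Positive.

Negative, Negative, Positive, Positive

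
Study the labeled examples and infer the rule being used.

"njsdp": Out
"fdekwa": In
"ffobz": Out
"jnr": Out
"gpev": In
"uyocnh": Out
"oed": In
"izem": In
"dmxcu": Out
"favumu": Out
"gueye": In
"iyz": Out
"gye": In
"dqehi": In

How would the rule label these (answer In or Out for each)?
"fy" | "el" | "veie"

Out, In, In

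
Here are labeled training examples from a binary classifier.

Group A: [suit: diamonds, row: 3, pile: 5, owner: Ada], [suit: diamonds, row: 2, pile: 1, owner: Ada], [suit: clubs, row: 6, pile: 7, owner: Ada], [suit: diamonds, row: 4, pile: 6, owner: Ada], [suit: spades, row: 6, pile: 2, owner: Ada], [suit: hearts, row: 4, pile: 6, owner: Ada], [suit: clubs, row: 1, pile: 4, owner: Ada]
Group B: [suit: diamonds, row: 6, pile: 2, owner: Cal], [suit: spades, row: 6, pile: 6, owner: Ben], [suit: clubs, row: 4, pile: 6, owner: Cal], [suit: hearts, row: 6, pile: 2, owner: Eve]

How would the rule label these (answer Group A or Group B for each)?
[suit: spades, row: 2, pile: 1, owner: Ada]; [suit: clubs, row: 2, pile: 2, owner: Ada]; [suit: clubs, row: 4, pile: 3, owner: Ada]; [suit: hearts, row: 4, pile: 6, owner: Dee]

Group A, Group A, Group A, Group B

The pattern is that an item is 'Group A' exactly when: owner is Ada.
[suit: spades, row: 2, pile: 1, owner: Ada] — owner is Ada, hence Group A. [suit: clubs, row: 2, pile: 2, owner: Ada] — owner is Ada, hence Group A. [suit: clubs, row: 4, pile: 3, owner: Ada] — owner is Ada, hence Group A. [suit: hearts, row: 4, pile: 6, owner: Dee] — owner is Dee, hence Group B.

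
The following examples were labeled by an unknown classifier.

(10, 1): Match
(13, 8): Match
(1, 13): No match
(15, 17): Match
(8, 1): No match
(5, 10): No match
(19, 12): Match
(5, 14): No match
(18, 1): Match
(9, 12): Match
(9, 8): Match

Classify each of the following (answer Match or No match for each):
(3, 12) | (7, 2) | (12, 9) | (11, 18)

No match, No match, Match, Match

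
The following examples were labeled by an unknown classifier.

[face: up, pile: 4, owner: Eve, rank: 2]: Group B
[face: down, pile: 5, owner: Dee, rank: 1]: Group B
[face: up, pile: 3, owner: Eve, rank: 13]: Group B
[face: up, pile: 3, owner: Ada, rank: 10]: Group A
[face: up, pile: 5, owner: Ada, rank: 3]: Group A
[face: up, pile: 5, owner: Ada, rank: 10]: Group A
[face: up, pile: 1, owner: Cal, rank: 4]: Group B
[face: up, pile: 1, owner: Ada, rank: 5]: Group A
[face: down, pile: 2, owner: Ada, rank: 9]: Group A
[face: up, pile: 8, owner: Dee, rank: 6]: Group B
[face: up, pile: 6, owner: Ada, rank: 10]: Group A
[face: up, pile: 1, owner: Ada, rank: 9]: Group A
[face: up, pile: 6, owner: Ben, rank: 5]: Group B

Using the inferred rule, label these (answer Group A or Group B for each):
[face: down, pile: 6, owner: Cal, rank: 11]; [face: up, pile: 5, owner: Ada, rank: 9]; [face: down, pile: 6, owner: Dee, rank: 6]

Every 'Group A' example satisfies: owner is Ada. None of the 'Group B' examples do.
[face: down, pile: 6, owner: Cal, rank: 11]: owner is Cal, doesn't match → Group B. [face: up, pile: 5, owner: Ada, rank: 9]: owner is Ada, has this property → Group A. [face: down, pile: 6, owner: Dee, rank: 6]: owner is Dee, doesn't match → Group B.

Group B, Group A, Group B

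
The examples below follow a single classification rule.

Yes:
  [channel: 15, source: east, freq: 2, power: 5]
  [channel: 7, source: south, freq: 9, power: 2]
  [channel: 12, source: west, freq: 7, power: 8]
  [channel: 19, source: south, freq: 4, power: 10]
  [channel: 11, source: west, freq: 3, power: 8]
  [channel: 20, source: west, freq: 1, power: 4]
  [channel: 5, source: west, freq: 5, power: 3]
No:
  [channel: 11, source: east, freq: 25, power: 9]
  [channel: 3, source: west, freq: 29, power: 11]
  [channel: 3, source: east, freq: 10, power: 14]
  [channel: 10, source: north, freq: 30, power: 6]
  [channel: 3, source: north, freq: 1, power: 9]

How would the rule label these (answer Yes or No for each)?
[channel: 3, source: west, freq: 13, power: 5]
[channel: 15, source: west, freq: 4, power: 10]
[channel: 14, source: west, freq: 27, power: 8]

Rule: freq ≤ 9 AND channel ≥ 5. This holds for each 'Yes' example and fails for each 'No' one.

No, Yes, No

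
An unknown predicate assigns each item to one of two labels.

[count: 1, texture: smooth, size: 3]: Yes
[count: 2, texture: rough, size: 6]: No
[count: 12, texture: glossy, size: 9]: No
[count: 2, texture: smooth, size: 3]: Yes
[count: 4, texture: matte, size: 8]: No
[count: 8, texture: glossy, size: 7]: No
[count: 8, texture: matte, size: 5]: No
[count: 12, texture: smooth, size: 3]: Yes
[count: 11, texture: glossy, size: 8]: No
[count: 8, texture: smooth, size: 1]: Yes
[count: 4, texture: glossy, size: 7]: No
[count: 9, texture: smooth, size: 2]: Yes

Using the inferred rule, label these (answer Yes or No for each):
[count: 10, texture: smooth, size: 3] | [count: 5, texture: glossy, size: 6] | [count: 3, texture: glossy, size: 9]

Yes, No, No

The distinguishing property — texture is smooth — holds for all the 'Yes' cases and none of the 'No' cases.
[count: 10, texture: smooth, size: 3] → texture is smooth → Yes.
[count: 5, texture: glossy, size: 6] → texture is glossy → No.
[count: 3, texture: glossy, size: 9] → texture is glossy → No.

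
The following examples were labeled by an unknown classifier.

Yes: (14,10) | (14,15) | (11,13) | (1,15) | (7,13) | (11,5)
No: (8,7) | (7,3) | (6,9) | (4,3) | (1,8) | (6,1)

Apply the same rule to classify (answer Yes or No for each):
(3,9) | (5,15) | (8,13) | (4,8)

No, Yes, Yes, No

A rule that fits every label: sum ≥ 16 — true of each 'Yes' example, false of each 'No' one.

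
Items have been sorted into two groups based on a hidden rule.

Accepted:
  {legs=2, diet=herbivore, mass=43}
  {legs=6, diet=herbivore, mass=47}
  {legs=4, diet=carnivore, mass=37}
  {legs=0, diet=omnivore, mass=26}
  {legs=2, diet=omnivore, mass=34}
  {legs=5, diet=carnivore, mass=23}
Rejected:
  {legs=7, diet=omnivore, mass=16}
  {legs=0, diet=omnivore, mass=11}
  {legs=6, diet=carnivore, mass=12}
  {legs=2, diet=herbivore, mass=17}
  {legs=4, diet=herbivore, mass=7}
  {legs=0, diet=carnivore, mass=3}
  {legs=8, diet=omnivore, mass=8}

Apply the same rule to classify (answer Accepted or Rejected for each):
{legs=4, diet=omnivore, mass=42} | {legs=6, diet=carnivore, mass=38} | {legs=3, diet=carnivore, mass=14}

Accepted, Accepted, Rejected

Rule: mass ≥ 23. This holds for each 'Accepted' example and fails for each 'Rejected' one.
{legs=4, diet=omnivore, mass=42}: Accepted (mass = 42).
{legs=6, diet=carnivore, mass=38}: Accepted (mass = 38).
{legs=3, diet=carnivore, mass=14}: Rejected (mass = 14).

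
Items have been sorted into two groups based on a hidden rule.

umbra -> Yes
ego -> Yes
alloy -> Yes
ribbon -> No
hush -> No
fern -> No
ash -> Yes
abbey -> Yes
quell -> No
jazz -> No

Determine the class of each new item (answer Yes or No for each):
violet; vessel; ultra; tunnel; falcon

No, No, Yes, No, No

The distinguishing property — starts with a vowel — holds for all the 'Yes' cases and none of the 'No' cases.
violet: starts with 'v' — doesn't qualify, so No.
vessel: starts with 'v' — doesn't qualify, so No.
ultra: starts with 'u' — matches, so Yes.
tunnel: starts with 't' — doesn't qualify, so No.
falcon: starts with 'f' — doesn't qualify, so No.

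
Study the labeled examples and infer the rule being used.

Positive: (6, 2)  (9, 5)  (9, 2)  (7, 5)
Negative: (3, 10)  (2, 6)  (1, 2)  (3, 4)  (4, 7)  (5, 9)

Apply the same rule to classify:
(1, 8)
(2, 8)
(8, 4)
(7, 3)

Rule: first > second. This holds for each 'Positive' example and fails for each 'Negative' one.
(1, 8) → 1 < 8 → Negative.
(2, 8) → 2 < 8 → Negative.
(8, 4) → 8 > 4 → Positive.
(7, 3) → 7 > 3 → Positive.

Negative, Negative, Positive, Positive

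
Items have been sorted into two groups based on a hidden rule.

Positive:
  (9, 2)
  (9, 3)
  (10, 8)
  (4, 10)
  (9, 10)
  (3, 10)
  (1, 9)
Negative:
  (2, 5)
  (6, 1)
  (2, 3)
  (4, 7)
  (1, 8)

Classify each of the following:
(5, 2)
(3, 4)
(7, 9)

The distinguishing property — max ≥ 9 — holds for all the 'Positive' cases and none of the 'Negative' cases.

Negative, Negative, Positive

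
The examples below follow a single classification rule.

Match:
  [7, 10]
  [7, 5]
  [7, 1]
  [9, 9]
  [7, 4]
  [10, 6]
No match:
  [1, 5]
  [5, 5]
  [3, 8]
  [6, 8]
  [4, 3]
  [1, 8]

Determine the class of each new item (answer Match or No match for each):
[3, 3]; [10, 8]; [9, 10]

No match, Match, Match

A rule that fits every label: first ≥ 7 — true of each 'Match' example, false of each 'No match' one.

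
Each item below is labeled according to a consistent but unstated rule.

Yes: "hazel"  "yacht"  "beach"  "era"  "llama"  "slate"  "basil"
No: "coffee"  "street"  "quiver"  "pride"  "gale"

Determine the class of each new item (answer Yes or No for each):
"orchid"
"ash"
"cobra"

No, Yes, Yes

The rule appears to be: odd length AND contains 'a'.
"orchid": No (length 6, no 'a').
"ash": Yes (length 3, has 'a').
"cobra": Yes (length 5, has 'a').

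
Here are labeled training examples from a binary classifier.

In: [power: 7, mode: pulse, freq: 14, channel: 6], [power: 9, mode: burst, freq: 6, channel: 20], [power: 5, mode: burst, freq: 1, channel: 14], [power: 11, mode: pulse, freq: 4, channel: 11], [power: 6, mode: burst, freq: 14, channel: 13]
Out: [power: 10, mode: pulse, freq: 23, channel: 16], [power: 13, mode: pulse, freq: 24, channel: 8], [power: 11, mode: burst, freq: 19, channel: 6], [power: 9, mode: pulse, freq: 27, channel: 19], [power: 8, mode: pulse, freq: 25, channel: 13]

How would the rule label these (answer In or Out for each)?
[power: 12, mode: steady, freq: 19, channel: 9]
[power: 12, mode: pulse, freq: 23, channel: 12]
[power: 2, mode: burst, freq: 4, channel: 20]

All 'In' examples share one property — freq ≤ 14 — and every 'Out' example lacks it.
[power: 12, mode: steady, freq: 19, channel: 9]: freq = 19, doesn't match → Out.
[power: 12, mode: pulse, freq: 23, channel: 12]: freq = 23, doesn't match → Out.
[power: 2, mode: burst, freq: 4, channel: 20]: freq = 4, satisfies this → In.

Out, Out, In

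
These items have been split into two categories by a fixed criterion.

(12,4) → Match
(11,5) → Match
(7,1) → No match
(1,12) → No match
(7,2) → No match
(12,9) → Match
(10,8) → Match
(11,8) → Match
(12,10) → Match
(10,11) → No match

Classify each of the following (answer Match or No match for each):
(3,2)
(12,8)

A rule that fits every label: first > second AND sum ≥ 13 — true of each 'Match' example, false of each 'No match' one.
(3,2): No match (3 > 2, 3+2 = 5). (12,8): Match (12 > 8, 12+8 = 20).

No match, Match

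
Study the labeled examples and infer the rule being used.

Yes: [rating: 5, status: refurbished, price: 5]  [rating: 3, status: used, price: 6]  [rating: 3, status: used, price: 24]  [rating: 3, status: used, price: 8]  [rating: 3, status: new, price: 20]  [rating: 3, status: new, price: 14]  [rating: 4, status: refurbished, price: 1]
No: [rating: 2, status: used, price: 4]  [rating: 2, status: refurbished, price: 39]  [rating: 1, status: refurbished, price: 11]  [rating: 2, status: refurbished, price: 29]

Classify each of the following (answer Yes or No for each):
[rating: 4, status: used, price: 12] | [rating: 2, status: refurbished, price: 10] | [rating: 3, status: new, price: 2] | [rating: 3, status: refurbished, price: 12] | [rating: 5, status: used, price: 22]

Every 'Yes' example satisfies: rating ≥ 3. None of the 'No' examples do.
[rating: 4, status: used, price: 12] — rating = 4, hence Yes.
[rating: 2, status: refurbished, price: 10] — rating = 2, hence No.
[rating: 3, status: new, price: 2] — rating = 3, hence Yes.
[rating: 3, status: refurbished, price: 12] — rating = 3, hence Yes.
[rating: 5, status: used, price: 22] — rating = 5, hence Yes.

Yes, No, Yes, Yes, Yes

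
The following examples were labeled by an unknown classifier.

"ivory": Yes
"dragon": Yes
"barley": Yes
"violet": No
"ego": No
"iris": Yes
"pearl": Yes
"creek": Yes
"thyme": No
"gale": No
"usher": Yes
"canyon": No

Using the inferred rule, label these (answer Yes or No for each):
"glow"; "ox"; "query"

No, No, Yes

Checking candidate rules against both groups, what survives is: contains 'r'.
"glow": no 'r' — fails this test, so No. "ox": no 'r' — fails this test, so No. "query": has 'r' — fits, so Yes.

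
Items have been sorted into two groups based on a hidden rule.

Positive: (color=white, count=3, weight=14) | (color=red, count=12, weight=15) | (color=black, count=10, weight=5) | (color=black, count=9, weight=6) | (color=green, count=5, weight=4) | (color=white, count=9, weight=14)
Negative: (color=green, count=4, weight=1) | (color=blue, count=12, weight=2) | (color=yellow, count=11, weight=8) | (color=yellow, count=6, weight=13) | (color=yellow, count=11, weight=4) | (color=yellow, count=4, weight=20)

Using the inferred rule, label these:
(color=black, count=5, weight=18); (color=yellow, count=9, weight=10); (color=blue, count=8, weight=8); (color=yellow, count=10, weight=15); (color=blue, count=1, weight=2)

Rule: color is not yellow AND weight ≥ 4. This holds for each 'Positive' example and fails for each 'Negative' one.
(color=black, count=5, weight=18) — color is black, weight = 18, hence Positive.
(color=yellow, count=9, weight=10) — color is yellow, weight = 10, hence Negative.
(color=blue, count=8, weight=8) — color is blue, weight = 8, hence Positive.
(color=yellow, count=10, weight=15) — color is yellow, weight = 15, hence Negative.
(color=blue, count=1, weight=2) — color is blue, weight = 2, hence Negative.

Positive, Negative, Positive, Negative, Negative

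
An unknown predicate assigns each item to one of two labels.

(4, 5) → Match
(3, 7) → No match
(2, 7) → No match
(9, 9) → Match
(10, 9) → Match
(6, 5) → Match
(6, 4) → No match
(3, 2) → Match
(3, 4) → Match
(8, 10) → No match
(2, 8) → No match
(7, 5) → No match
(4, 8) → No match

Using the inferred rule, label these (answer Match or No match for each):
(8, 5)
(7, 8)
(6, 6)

One predicate separates the groups cleanly: |first − second| ≤ 1.

No match, Match, Match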